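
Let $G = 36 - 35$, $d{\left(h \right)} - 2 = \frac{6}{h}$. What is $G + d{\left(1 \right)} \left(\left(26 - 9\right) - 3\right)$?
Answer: $113$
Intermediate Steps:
$d{\left(h \right)} = 2 + \frac{6}{h}$
$G = 1$ ($G = 36 - 35 = 1$)
$G + d{\left(1 \right)} \left(\left(26 - 9\right) - 3\right) = 1 + \left(2 + \frac{6}{1}\right) \left(\left(26 - 9\right) - 3\right) = 1 + \left(2 + 6 \cdot 1\right) \left(17 - 3\right) = 1 + \left(2 + 6\right) 14 = 1 + 8 \cdot 14 = 1 + 112 = 113$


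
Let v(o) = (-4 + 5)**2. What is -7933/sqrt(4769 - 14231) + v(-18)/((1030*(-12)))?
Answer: -1/12360 + 7933*I*sqrt(9462)/9462 ≈ -8.0906e-5 + 81.554*I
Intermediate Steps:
v(o) = 1 (v(o) = 1**2 = 1)
-7933/sqrt(4769 - 14231) + v(-18)/((1030*(-12))) = -7933/sqrt(4769 - 14231) + 1/(1030*(-12)) = -7933*(-I*sqrt(9462)/9462) + 1/(-12360) = -7933*(-I*sqrt(9462)/9462) + 1*(-1/12360) = -(-7933)*I*sqrt(9462)/9462 - 1/12360 = 7933*I*sqrt(9462)/9462 - 1/12360 = -1/12360 + 7933*I*sqrt(9462)/9462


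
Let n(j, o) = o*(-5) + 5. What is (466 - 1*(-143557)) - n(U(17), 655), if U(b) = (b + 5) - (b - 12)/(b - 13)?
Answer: 147293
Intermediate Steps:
U(b) = 5 + b - (-12 + b)/(-13 + b) (U(b) = (5 + b) - (-12 + b)/(-13 + b) = 5 + b - (-12 + b)/(-13 + b))
n(j, o) = 5 - 5*o (n(j, o) = -5*o + 5 = 5 - 5*o)
(466 - 1*(-143557)) - n(U(17), 655) = (466 - 1*(-143557)) - (5 - 5*655) = (466 + 143557) - (5 - 3275) = 144023 - 1*(-3270) = 144023 + 3270 = 147293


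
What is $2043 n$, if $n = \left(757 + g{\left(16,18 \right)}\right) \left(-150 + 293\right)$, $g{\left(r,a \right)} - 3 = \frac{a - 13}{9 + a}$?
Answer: $\frac{666262025}{3} \approx 2.2209 \cdot 10^{8}$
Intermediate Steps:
$g{\left(r,a \right)} = 3 + \frac{-13 + a}{9 + a}$ ($g{\left(r,a \right)} = 3 + \frac{a - 13}{9 + a} = 3 + \frac{-13 + a}{9 + a}$)
$n = \frac{2935075}{27}$ ($n = \left(757 + \frac{2 \left(7 + 2 \cdot 18\right)}{9 + 18}\right) \left(-150 + 293\right) = \left(757 + \frac{2 \left(7 + 36\right)}{27}\right) 143 = \left(757 + 2 \cdot \frac{1}{27} \cdot 43\right) 143 = \left(757 + \frac{86}{27}\right) 143 = \frac{20525}{27} \cdot 143 = \frac{2935075}{27} \approx 1.0871 \cdot 10^{5}$)
$2043 n = 2043 \cdot \frac{2935075}{27} = \frac{666262025}{3}$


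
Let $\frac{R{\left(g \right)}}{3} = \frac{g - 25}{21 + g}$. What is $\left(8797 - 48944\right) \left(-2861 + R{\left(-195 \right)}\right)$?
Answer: $\frac{3326540273}{29} \approx 1.1471 \cdot 10^{8}$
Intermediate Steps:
$R{\left(g \right)} = \frac{3 \left(-25 + g\right)}{21 + g}$ ($R{\left(g \right)} = 3 \frac{g - 25}{21 + g} = 3 \frac{-25 + g}{21 + g} = \frac{3 \left(-25 + g\right)}{21 + g}$)
$\left(8797 - 48944\right) \left(-2861 + R{\left(-195 \right)}\right) = \left(8797 - 48944\right) \left(-2861 + \frac{3 \left(-25 - 195\right)}{21 - 195}\right) = - 40147 \left(-2861 + 3 \frac{1}{-174} \left(-220\right)\right) = - 40147 \left(-2861 + 3 \left(- \frac{1}{174}\right) \left(-220\right)\right) = - 40147 \left(-2861 + \frac{110}{29}\right) = \left(-40147\right) \left(- \frac{82859}{29}\right) = \frac{3326540273}{29}$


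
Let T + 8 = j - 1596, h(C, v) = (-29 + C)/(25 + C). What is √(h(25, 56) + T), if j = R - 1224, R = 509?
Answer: I*√57977/5 ≈ 48.157*I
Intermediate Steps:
h(C, v) = (-29 + C)/(25 + C)
j = -715 (j = 509 - 1224 = -715)
T = -2319 (T = -8 + (-715 - 1596) = -8 - 2311 = -2319)
√(h(25, 56) + T) = √((-29 + 25)/(25 + 25) - 2319) = √(-4/50 - 2319) = √((1/50)*(-4) - 2319) = √(-2/25 - 2319) = √(-57977/25) = I*√57977/5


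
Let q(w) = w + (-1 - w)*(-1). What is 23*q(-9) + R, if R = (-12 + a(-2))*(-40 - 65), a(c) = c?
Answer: 1079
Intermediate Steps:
R = 1470 (R = (-12 - 2)*(-40 - 65) = -14*(-105) = 1470)
q(w) = 1 + 2*w (q(w) = w + (1 + w) = 1 + 2*w)
23*q(-9) + R = 23*(1 + 2*(-9)) + 1470 = 23*(1 - 18) + 1470 = 23*(-17) + 1470 = -391 + 1470 = 1079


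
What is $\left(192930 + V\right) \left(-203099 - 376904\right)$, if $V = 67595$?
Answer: $-151105281575$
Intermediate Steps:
$\left(192930 + V\right) \left(-203099 - 376904\right) = \left(192930 + 67595\right) \left(-203099 - 376904\right) = 260525 \left(-580003\right) = -151105281575$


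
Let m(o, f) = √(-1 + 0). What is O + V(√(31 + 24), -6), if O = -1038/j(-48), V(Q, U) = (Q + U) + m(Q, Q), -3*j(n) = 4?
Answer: 1545/2 + I + √55 ≈ 779.92 + 1.0*I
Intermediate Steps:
m(o, f) = I (m(o, f) = √(-1) = I)
j(n) = -4/3 (j(n) = -⅓*4 = -4/3)
V(Q, U) = I + Q + U (V(Q, U) = (Q + U) + I = I + Q + U)
O = 1557/2 (O = -1038/(-4/3) = -1038*(-¾) = 1557/2 ≈ 778.50)
O + V(√(31 + 24), -6) = 1557/2 + (I + √(31 + 24) - 6) = 1557/2 + (I + √55 - 6) = 1557/2 + (-6 + I + √55) = 1545/2 + I + √55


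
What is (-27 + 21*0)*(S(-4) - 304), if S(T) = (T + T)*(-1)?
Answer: 7992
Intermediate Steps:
S(T) = -2*T (S(T) = (2*T)*(-1) = -2*T)
(-27 + 21*0)*(S(-4) - 304) = (-27 + 21*0)*(-2*(-4) - 304) = (-27 + 0)*(8 - 304) = -27*(-296) = 7992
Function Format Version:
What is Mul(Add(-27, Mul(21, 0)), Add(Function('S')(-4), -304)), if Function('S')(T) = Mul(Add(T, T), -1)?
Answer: 7992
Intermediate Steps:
Function('S')(T) = Mul(-2, T) (Function('S')(T) = Mul(Mul(2, T), -1) = Mul(-2, T))
Mul(Add(-27, Mul(21, 0)), Add(Function('S')(-4), -304)) = Mul(Add(-27, Mul(21, 0)), Add(Mul(-2, -4), -304)) = Mul(Add(-27, 0), Add(8, -304)) = Mul(-27, -296) = 7992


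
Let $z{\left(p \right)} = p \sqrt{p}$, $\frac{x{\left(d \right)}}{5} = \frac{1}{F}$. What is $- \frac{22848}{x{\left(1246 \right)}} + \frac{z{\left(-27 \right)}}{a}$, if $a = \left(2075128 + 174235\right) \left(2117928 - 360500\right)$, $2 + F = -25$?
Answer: $\frac{616896}{5} - \frac{81 i \sqrt{3}}{3953093518364} \approx 1.2338 \cdot 10^{5} - 3.549 \cdot 10^{-11} i$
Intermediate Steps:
$F = -27$ ($F = -2 - 25 = -27$)
$a = 3953093518364$ ($a = 2249363 \cdot 1757428 = 3953093518364$)
$x{\left(d \right)} = - \frac{5}{27}$ ($x{\left(d \right)} = \frac{5}{-27} = 5 \left(- \frac{1}{27}\right) = - \frac{5}{27}$)
$z{\left(p \right)} = p^{\frac{3}{2}}$
$- \frac{22848}{x{\left(1246 \right)}} + \frac{z{\left(-27 \right)}}{a} = - \frac{22848}{- \frac{5}{27}} + \frac{\left(-27\right)^{\frac{3}{2}}}{3953093518364} = \left(-22848\right) \left(- \frac{27}{5}\right) + - 81 i \sqrt{3} \cdot \frac{1}{3953093518364} = \frac{616896}{5} - \frac{81 i \sqrt{3}}{3953093518364}$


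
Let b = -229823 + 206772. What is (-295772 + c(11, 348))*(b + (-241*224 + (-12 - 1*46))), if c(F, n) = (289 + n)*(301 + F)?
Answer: 7480179604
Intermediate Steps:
b = -23051
(-295772 + c(11, 348))*(b + (-241*224 + (-12 - 1*46))) = (-295772 + (86989 + 289*11 + 301*348 + 11*348))*(-23051 + (-241*224 + (-12 - 1*46))) = (-295772 + (86989 + 3179 + 104748 + 3828))*(-23051 + (-53984 + (-12 - 46))) = (-295772 + 198744)*(-23051 + (-53984 - 58)) = -97028*(-23051 - 54042) = -97028*(-77093) = 7480179604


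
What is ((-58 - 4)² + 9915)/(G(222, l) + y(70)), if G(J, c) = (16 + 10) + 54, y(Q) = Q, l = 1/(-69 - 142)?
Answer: 13759/150 ≈ 91.727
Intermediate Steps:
l = -1/211 (l = 1/(-211) = -1/211 ≈ -0.0047393)
G(J, c) = 80 (G(J, c) = 26 + 54 = 80)
((-58 - 4)² + 9915)/(G(222, l) + y(70)) = ((-58 - 4)² + 9915)/(80 + 70) = ((-62)² + 9915)/150 = (3844 + 9915)*(1/150) = 13759*(1/150) = 13759/150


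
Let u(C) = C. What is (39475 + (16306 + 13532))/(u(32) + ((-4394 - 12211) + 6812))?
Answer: -69313/9761 ≈ -7.1010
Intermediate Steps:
(39475 + (16306 + 13532))/(u(32) + ((-4394 - 12211) + 6812)) = (39475 + (16306 + 13532))/(32 + ((-4394 - 12211) + 6812)) = (39475 + 29838)/(32 + (-16605 + 6812)) = 69313/(32 - 9793) = 69313/(-9761) = 69313*(-1/9761) = -69313/9761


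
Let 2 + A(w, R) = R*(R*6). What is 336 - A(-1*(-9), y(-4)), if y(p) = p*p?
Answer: -1198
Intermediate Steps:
y(p) = p²
A(w, R) = -2 + 6*R² (A(w, R) = -2 + R*(R*6) = -2 + R*(6*R) = -2 + 6*R²)
336 - A(-1*(-9), y(-4)) = 336 - (-2 + 6*((-4)²)²) = 336 - (-2 + 6*16²) = 336 - (-2 + 6*256) = 336 - (-2 + 1536) = 336 - 1*1534 = 336 - 1534 = -1198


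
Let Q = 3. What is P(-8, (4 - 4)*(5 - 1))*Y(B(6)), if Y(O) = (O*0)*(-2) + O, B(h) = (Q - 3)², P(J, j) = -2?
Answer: 0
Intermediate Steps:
B(h) = 0 (B(h) = (3 - 3)² = 0² = 0)
Y(O) = O (Y(O) = 0*(-2) + O = 0 + O = O)
P(-8, (4 - 4)*(5 - 1))*Y(B(6)) = -2*0 = 0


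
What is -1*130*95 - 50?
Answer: -12400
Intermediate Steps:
-1*130*95 - 50 = -130*95 - 50 = -12350 - 50 = -12400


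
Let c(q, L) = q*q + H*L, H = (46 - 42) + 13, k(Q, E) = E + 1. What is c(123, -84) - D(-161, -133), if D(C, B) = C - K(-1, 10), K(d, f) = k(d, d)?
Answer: 13862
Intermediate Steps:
k(Q, E) = 1 + E
K(d, f) = 1 + d
H = 17 (H = 4 + 13 = 17)
c(q, L) = q² + 17*L (c(q, L) = q*q + 17*L = q² + 17*L)
D(C, B) = C (D(C, B) = C - (1 - 1) = C - 1*0 = C + 0 = C)
c(123, -84) - D(-161, -133) = (123² + 17*(-84)) - 1*(-161) = (15129 - 1428) + 161 = 13701 + 161 = 13862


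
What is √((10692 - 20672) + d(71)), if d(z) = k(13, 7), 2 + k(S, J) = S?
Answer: I*√9969 ≈ 99.845*I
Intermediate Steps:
k(S, J) = -2 + S
d(z) = 11 (d(z) = -2 + 13 = 11)
√((10692 - 20672) + d(71)) = √((10692 - 20672) + 11) = √(-9980 + 11) = √(-9969) = I*√9969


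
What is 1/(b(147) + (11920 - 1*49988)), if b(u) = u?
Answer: -1/37921 ≈ -2.6371e-5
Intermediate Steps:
1/(b(147) + (11920 - 1*49988)) = 1/(147 + (11920 - 1*49988)) = 1/(147 + (11920 - 49988)) = 1/(147 - 38068) = 1/(-37921) = -1/37921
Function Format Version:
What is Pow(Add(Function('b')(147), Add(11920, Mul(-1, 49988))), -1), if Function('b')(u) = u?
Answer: Rational(-1, 37921) ≈ -2.6371e-5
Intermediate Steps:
Pow(Add(Function('b')(147), Add(11920, Mul(-1, 49988))), -1) = Pow(Add(147, Add(11920, Mul(-1, 49988))), -1) = Pow(Add(147, Add(11920, -49988)), -1) = Pow(Add(147, -38068), -1) = Pow(-37921, -1) = Rational(-1, 37921)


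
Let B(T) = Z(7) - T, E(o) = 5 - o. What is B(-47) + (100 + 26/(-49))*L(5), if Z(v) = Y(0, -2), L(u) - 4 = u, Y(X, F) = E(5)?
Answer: 46169/49 ≈ 942.22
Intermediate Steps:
Y(X, F) = 0 (Y(X, F) = 5 - 1*5 = 5 - 5 = 0)
L(u) = 4 + u
Z(v) = 0
B(T) = -T (B(T) = 0 - T = -T)
B(-47) + (100 + 26/(-49))*L(5) = -1*(-47) + (100 + 26/(-49))*(4 + 5) = 47 + (100 + 26*(-1/49))*9 = 47 + (100 - 26/49)*9 = 47 + (4874/49)*9 = 47 + 43866/49 = 46169/49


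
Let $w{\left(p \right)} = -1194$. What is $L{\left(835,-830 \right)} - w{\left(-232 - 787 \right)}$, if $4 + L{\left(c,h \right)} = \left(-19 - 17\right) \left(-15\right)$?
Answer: $1730$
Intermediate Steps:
$L{\left(c,h \right)} = 536$ ($L{\left(c,h \right)} = -4 + \left(-19 - 17\right) \left(-15\right) = -4 - -540 = -4 + 540 = 536$)
$L{\left(835,-830 \right)} - w{\left(-232 - 787 \right)} = 536 - -1194 = 536 + 1194 = 1730$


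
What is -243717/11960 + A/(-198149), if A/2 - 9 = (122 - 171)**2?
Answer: -48349927033/2369862040 ≈ -20.402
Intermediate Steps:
A = 4820 (A = 18 + 2*(122 - 171)**2 = 18 + 2*(-49)**2 = 18 + 2*2401 = 18 + 4802 = 4820)
-243717/11960 + A/(-198149) = -243717/11960 + 4820/(-198149) = -243717*1/11960 + 4820*(-1/198149) = -243717/11960 - 4820/198149 = -48349927033/2369862040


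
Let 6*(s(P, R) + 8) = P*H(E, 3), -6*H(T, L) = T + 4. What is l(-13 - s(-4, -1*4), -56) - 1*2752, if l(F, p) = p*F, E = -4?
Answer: -2472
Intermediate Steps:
H(T, L) = -⅔ - T/6 (H(T, L) = -(T + 4)/6 = -(4 + T)/6 = -⅔ - T/6)
s(P, R) = -8 (s(P, R) = -8 + (P*(-⅔ - ⅙*(-4)))/6 = -8 + (P*(-⅔ + ⅔))/6 = -8 + (P*0)/6 = -8 + (⅙)*0 = -8 + 0 = -8)
l(F, p) = F*p
l(-13 - s(-4, -1*4), -56) - 1*2752 = (-13 - 1*(-8))*(-56) - 1*2752 = (-13 + 8)*(-56) - 2752 = -5*(-56) - 2752 = 280 - 2752 = -2472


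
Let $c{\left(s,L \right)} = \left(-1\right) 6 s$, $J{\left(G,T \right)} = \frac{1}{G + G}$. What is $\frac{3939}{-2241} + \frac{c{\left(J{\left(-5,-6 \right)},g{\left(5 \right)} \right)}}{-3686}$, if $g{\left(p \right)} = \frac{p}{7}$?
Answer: $- \frac{24200831}{13767210} \approx -1.7579$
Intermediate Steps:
$J{\left(G,T \right)} = \frac{1}{2 G}$
$g{\left(p \right)} = \frac{p}{7}$ ($g{\left(p \right)} = p \frac{1}{7} = \frac{p}{7}$)
$c{\left(s,L \right)} = - 6 s$
$\frac{3939}{-2241} + \frac{c{\left(J{\left(-5,-6 \right)},g{\left(5 \right)} \right)}}{-3686} = \frac{3939}{-2241} + \frac{\left(-6\right) \frac{1}{2 \left(-5\right)}}{-3686} = 3939 \left(- \frac{1}{2241}\right) + - 6 \cdot \frac{1}{2} \left(- \frac{1}{5}\right) \left(- \frac{1}{3686}\right) = - \frac{1313}{747} + \left(-6\right) \left(- \frac{1}{10}\right) \left(- \frac{1}{3686}\right) = - \frac{1313}{747} + \frac{3}{5} \left(- \frac{1}{3686}\right) = - \frac{1313}{747} - \frac{3}{18430} = - \frac{24200831}{13767210}$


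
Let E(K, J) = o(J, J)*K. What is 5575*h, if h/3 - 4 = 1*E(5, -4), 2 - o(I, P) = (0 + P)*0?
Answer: 234150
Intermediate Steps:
o(I, P) = 2 (o(I, P) = 2 - (0 + P)*0 = 2 - P*0 = 2 - 1*0 = 2 + 0 = 2)
E(K, J) = 2*K
h = 42 (h = 12 + 3*(1*(2*5)) = 12 + 3*(1*10) = 12 + 3*10 = 12 + 30 = 42)
5575*h = 5575*42 = 234150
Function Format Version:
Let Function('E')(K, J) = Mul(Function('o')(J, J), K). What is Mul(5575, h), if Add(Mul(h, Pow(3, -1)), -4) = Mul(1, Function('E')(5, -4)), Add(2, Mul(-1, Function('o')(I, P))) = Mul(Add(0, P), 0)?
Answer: 234150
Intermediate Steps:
Function('o')(I, P) = 2 (Function('o')(I, P) = Add(2, Mul(-1, Mul(Add(0, P), 0))) = Add(2, Mul(-1, Mul(P, 0))) = Add(2, Mul(-1, 0)) = Add(2, 0) = 2)
Function('E')(K, J) = Mul(2, K)
h = 42 (h = Add(12, Mul(3, Mul(1, Mul(2, 5)))) = Add(12, Mul(3, Mul(1, 10))) = Add(12, Mul(3, 10)) = Add(12, 30) = 42)
Mul(5575, h) = Mul(5575, 42) = 234150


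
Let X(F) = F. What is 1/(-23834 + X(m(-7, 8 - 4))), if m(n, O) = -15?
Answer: -1/23849 ≈ -4.1930e-5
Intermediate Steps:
1/(-23834 + X(m(-7, 8 - 4))) = 1/(-23834 - 15) = 1/(-23849) = -1/23849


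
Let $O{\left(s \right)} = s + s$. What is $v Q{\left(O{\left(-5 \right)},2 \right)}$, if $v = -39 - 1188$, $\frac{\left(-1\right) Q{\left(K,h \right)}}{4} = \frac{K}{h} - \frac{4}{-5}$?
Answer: $- \frac{103068}{5} \approx -20614.0$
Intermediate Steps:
$O{\left(s \right)} = 2 s$
$Q{\left(K,h \right)} = - \frac{16}{5} - \frac{4 K}{h}$ ($Q{\left(K,h \right)} = - 4 \left(\frac{K}{h} - \frac{4}{-5}\right) = - 4 \left(\frac{K}{h} - - \frac{4}{5}\right) = - 4 \left(\frac{K}{h} + \frac{4}{5}\right) = - 4 \left(\frac{4}{5} + \frac{K}{h}\right) = - \frac{16}{5} - \frac{4 K}{h}$)
$v = -1227$ ($v = -39 - 1188 = -1227$)
$v Q{\left(O{\left(-5 \right)},2 \right)} = - 1227 \left(- \frac{16}{5} - \frac{4 \cdot 2 \left(-5\right)}{2}\right) = - 1227 \left(- \frac{16}{5} - \left(-40\right) \frac{1}{2}\right) = - 1227 \left(- \frac{16}{5} + 20\right) = \left(-1227\right) \frac{84}{5} = - \frac{103068}{5}$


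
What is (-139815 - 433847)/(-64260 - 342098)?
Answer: 286831/203179 ≈ 1.4117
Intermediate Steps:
(-139815 - 433847)/(-64260 - 342098) = -573662/(-406358) = -573662*(-1/406358) = 286831/203179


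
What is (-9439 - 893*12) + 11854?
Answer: -8301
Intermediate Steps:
(-9439 - 893*12) + 11854 = (-9439 - 10716) + 11854 = -20155 + 11854 = -8301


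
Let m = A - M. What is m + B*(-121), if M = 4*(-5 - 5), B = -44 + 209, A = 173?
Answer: -19752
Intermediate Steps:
B = 165
M = -40 (M = 4*(-10) = -40)
m = 213 (m = 173 - 1*(-40) = 173 + 40 = 213)
m + B*(-121) = 213 + 165*(-121) = 213 - 19965 = -19752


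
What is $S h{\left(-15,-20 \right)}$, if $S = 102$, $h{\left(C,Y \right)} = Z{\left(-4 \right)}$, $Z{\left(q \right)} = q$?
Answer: $-408$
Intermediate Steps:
$h{\left(C,Y \right)} = -4$
$S h{\left(-15,-20 \right)} = 102 \left(-4\right) = -408$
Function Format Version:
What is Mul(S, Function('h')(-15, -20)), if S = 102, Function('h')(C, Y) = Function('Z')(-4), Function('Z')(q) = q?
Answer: -408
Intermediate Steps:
Function('h')(C, Y) = -4
Mul(S, Function('h')(-15, -20)) = Mul(102, -4) = -408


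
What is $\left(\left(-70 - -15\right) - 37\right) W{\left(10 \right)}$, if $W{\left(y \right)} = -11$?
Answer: $1012$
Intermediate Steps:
$\left(\left(-70 - -15\right) - 37\right) W{\left(10 \right)} = \left(\left(-70 - -15\right) - 37\right) \left(-11\right) = \left(\left(-70 + 15\right) - 37\right) \left(-11\right) = \left(-55 - 37\right) \left(-11\right) = \left(-92\right) \left(-11\right) = 1012$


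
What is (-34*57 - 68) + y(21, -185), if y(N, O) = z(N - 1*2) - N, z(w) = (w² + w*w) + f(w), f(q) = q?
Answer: -1286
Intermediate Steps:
z(w) = w + 2*w² (z(w) = (w² + w*w) + w = (w² + w²) + w = 2*w² + w = w + 2*w²)
y(N, O) = -N + (-3 + 2*N)*(-2 + N) (y(N, O) = (N - 1*2)*(1 + 2*(N - 1*2)) - N = (N - 2)*(1 + 2*(N - 2)) - N = (-2 + N)*(1 + 2*(-2 + N)) - N = (-2 + N)*(1 + (-4 + 2*N)) - N = (-2 + N)*(-3 + 2*N) - N = (-3 + 2*N)*(-2 + N) - N = -N + (-3 + 2*N)*(-2 + N))
(-34*57 - 68) + y(21, -185) = (-34*57 - 68) + (-2 + 2*(-2 + 21)²) = (-1938 - 68) + (-2 + 2*19²) = -2006 + (-2 + 2*361) = -2006 + (-2 + 722) = -2006 + 720 = -1286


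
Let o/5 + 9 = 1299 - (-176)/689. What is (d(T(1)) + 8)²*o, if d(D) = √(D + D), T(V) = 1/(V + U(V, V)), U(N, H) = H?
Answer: 360039330/689 ≈ 5.2255e+5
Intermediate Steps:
T(V) = 1/(2*V) (T(V) = 1/(V + V) = 1/(2*V))
d(D) = √2*√D (d(D) = √(2*D) = √2*√D)
o = 4444930/689 (o = -45 + 5*(1299 - (-176)/689) = -45 + 5*(1299 - 1*(-176/689)) = -45 + 5*(1299 + 176/689) = -45 + 5*(895187/689) = -45 + 4475935/689 = 4444930/689 ≈ 6451.3)
(d(T(1)) + 8)²*o = (√2*√((½)/1) + 8)²*(4444930/689) = (√2*√((½)*1) + 8)²*(4444930/689) = (√2*√(½) + 8)²*(4444930/689) = (√2*(√2/2) + 8)²*(4444930/689) = (1 + 8)²*(4444930/689) = 9²*(4444930/689) = 81*(4444930/689) = 360039330/689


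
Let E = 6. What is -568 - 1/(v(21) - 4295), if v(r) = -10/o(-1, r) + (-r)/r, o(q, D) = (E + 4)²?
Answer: -24401838/42961 ≈ -568.00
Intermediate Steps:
o(q, D) = 100 (o(q, D) = (6 + 4)² = 10² = 100)
v(r) = -11/10 (v(r) = -10/100 + (-r)/r = -10*1/100 - 1 = -⅒ - 1 = -11/10)
-568 - 1/(v(21) - 4295) = -568 - 1/(-11/10 - 4295) = -568 - 1/(-42961/10) = -568 - 1*(-10/42961) = -568 + 10/42961 = -24401838/42961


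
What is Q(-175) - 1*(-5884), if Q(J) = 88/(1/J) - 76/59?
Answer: -561520/59 ≈ -9517.3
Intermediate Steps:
Q(J) = -76/59 + 88*J (Q(J) = 88*J - 76*1/59 = 88*J - 76/59 = -76/59 + 88*J)
Q(-175) - 1*(-5884) = (-76/59 + 88*(-175)) - 1*(-5884) = (-76/59 - 15400) + 5884 = -908676/59 + 5884 = -561520/59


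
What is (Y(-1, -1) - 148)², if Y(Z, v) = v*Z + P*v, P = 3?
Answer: 22500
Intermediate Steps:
Y(Z, v) = 3*v + Z*v (Y(Z, v) = v*Z + 3*v = Z*v + 3*v = 3*v + Z*v)
(Y(-1, -1) - 148)² = (-(3 - 1) - 148)² = (-1*2 - 148)² = (-2 - 148)² = (-150)² = 22500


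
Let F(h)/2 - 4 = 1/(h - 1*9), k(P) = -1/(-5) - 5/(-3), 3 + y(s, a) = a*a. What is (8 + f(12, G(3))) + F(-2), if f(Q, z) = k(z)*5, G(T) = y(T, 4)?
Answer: 830/33 ≈ 25.152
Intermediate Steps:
y(s, a) = -3 + a² (y(s, a) = -3 + a*a = -3 + a²)
G(T) = 13 (G(T) = -3 + 4² = -3 + 16 = 13)
k(P) = 28/15 (k(P) = -1*(-⅕) - 5*(-⅓) = ⅕ + 5/3 = 28/15)
F(h) = 8 + 2/(-9 + h) (F(h) = 8 + 2/(h - 1*9) = 8 + 2/(h - 9) = 8 + 2/(-9 + h))
f(Q, z) = 28/3 (f(Q, z) = (28/15)*5 = 28/3)
(8 + f(12, G(3))) + F(-2) = (8 + 28/3) + 2*(-35 + 4*(-2))/(-9 - 2) = 52/3 + 2*(-35 - 8)/(-11) = 52/3 + 2*(-1/11)*(-43) = 52/3 + 86/11 = 830/33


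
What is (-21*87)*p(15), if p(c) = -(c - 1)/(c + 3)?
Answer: 1421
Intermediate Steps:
p(c) = -(-1 + c)/(3 + c)
(-21*87)*p(15) = (-21*87)*((1 - 1*15)/(3 + 15)) = -1827*(1 - 15)/18 = -203*(-14)/2 = -1827*(-7/9) = 1421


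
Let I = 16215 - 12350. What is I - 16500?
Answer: -12635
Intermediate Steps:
I = 3865
I - 16500 = 3865 - 16500 = -12635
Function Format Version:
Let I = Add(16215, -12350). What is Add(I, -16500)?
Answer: -12635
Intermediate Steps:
I = 3865
Add(I, -16500) = Add(3865, -16500) = -12635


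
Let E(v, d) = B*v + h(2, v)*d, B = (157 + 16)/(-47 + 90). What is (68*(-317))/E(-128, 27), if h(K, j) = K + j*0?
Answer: 27262/583 ≈ 46.762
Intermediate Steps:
h(K, j) = K (h(K, j) = K + 0 = K)
B = 173/43 ≈ 4.0233
E(v, d) = 2*d + 173*v/43 (E(v, d) = 173*v/43 + 2*d = 2*d + 173*v/43)
(68*(-317))/E(-128, 27) = (68*(-317))/(2*27 + (173/43)*(-128)) = -21556/(54 - 22144/43) = -21556/(-19822/43) = -21556*(-43/19822) = 27262/583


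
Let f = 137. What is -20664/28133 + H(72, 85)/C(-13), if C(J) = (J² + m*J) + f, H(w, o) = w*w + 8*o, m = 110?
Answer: -6721366/1129339 ≈ -5.9516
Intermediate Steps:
H(w, o) = w² + 8*o
C(J) = 137 + J² + 110*J (C(J) = (J² + 110*J) + 137 = 137 + J² + 110*J)
-20664/28133 + H(72, 85)/C(-13) = -20664/28133 + (72² + 8*85)/(137 + (-13)² + 110*(-13)) = -20664*1/28133 + (5184 + 680)/(137 + 169 - 1430) = -2952/4019 + 5864/(-1124) = -2952/4019 + 5864*(-1/1124) = -2952/4019 - 1466/281 = -6721366/1129339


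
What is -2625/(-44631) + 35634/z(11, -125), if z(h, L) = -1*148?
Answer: -264998759/1100898 ≈ -240.71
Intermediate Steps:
z(h, L) = -148
-2625/(-44631) + 35634/z(11, -125) = -2625/(-44631) + 35634/(-148) = -2625*(-1/44631) + 35634*(-1/148) = 875/14877 - 17817/74 = -264998759/1100898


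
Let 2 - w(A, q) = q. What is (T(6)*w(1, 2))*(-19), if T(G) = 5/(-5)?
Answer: 0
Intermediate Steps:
T(G) = -1 (T(G) = 5*(-⅕) = -1)
w(A, q) = 2 - q
(T(6)*w(1, 2))*(-19) = -(2 - 1*2)*(-19) = -(2 - 2)*(-19) = -1*0*(-19) = 0*(-19) = 0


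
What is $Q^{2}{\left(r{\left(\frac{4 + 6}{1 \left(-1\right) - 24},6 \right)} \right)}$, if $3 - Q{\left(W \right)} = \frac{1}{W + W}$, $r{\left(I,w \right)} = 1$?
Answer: $\frac{25}{4} \approx 6.25$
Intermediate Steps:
$Q{\left(W \right)} = 3 - \frac{1}{2 W}$ ($Q{\left(W \right)} = 3 - \frac{1}{W + W} = 3 - \frac{1}{2 W}$)
$Q^{2}{\left(r{\left(\frac{4 + 6}{1 \left(-1\right) - 24},6 \right)} \right)} = \left(3 - \frac{1}{2 \cdot 1}\right)^{2} = \left(3 - \frac{1}{2}\right)^{2} = \left(\frac{5}{2}\right)^{2} = \frac{25}{4}$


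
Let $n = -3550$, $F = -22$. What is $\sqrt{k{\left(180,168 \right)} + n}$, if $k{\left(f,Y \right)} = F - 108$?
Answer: $4 i \sqrt{230} \approx 60.663 i$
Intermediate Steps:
$k{\left(f,Y \right)} = -130$ ($k{\left(f,Y \right)} = -22 - 108 = -130$)
$\sqrt{k{\left(180,168 \right)} + n} = \sqrt{-130 - 3550} = \sqrt{-3680} = 4 i \sqrt{230}$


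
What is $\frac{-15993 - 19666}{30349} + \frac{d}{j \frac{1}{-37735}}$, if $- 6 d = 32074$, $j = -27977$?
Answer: $- \frac{18368878257584}{2547221919} \approx -7211.3$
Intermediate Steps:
$d = - \frac{16037}{3}$ ($d = \left(- \frac{1}{6}\right) 32074 = - \frac{16037}{3} \approx -5345.7$)
$\frac{-15993 - 19666}{30349} + \frac{d}{j \frac{1}{-37735}} = \frac{-15993 - 19666}{30349} - \frac{16037}{3 \left(- \frac{27977}{-37735}\right)} = \left(-35659\right) \frac{1}{30349} - \frac{16037}{3 \left(\left(-27977\right) \left(- \frac{1}{37735}\right)\right)} = - \frac{35659}{30349} - \frac{16037}{3 \cdot \frac{27977}{37735}} = - \frac{35659}{30349} - \frac{605156195}{83931} = - \frac{18368878257584}{2547221919}$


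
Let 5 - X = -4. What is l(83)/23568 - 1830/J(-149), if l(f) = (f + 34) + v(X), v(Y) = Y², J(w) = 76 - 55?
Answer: -2395849/27496 ≈ -87.134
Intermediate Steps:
X = 9 (X = 5 - 1*(-4) = 5 + 4 = 9)
J(w) = 21
l(f) = 115 + f (l(f) = (f + 34) + 9² = (34 + f) + 81 = 115 + f)
l(83)/23568 - 1830/J(-149) = (115 + 83)/23568 - 1830/21 = 198*(1/23568) - 1830*1/21 = 33/3928 - 610/7 = -2395849/27496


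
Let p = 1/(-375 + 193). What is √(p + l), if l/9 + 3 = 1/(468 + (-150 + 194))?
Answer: I*√228850622/2912 ≈ 5.195*I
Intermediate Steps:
p = -1/182 (p = 1/(-182) = -1/182 ≈ -0.0054945)
l = -13815/512 (l = -27 + 9/(468 + (-150 + 194)) = -27 + 9/(468 + 44) = -27 + 9/512 = -13815/512 ≈ -26.982)
√(p + l) = √(-1/182 - 13815/512) = √(-1257421/46592) = I*√228850622/2912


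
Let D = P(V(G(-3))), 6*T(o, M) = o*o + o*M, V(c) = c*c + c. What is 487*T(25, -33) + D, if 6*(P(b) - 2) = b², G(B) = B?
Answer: -48676/3 ≈ -16225.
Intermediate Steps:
V(c) = c + c² (V(c) = c² + c = c + c²)
T(o, M) = o²/6 + M*o/6 (T(o, M) = (o*o + o*M)/6 = (o² + M*o)/6 = o²/6 + M*o/6)
P(b) = 2 + b²/6
D = 8 (D = 2 + (-3*(1 - 3))²/6 = 2 + (-3*(-2))²/6 = 2 + (⅙)*6² = 2 + (⅙)*36 = 2 + 6 = 8)
487*T(25, -33) + D = 487*((⅙)*25*(-33 + 25)) + 8 = 487*((⅙)*25*(-8)) + 8 = 487*(-100/3) + 8 = -48700/3 + 8 = -48676/3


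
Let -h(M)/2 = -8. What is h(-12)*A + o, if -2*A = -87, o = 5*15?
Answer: 771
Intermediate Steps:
h(M) = 16 (h(M) = -2*(-8) = 16)
o = 75
A = 87/2 (A = -1/2*(-87) = 87/2 ≈ 43.500)
h(-12)*A + o = 16*(87/2) + 75 = 696 + 75 = 771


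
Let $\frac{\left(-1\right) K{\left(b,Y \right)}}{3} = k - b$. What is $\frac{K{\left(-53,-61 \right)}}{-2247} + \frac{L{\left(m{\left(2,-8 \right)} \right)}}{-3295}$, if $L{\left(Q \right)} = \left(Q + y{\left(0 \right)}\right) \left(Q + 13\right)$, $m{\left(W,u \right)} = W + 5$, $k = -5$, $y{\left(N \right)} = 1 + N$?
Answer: $\frac{7664}{493591} \approx 0.015527$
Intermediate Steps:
$m{\left(W,u \right)} = 5 + W$
$K{\left(b,Y \right)} = 15 + 3 b$ ($K{\left(b,Y \right)} = - 3 \left(-5 - b\right) = 15 + 3 b$)
$L{\left(Q \right)} = \left(1 + Q\right) \left(13 + Q\right)$ ($L{\left(Q \right)} = \left(Q + \left(1 + 0\right)\right) \left(Q + 13\right) = \left(Q + 1\right) \left(13 + Q\right) = \left(1 + Q\right) \left(13 + Q\right)$)
$\frac{K{\left(-53,-61 \right)}}{-2247} + \frac{L{\left(m{\left(2,-8 \right)} \right)}}{-3295} = \frac{15 + 3 \left(-53\right)}{-2247} + \frac{13 + \left(5 + 2\right)^{2} + 14 \left(5 + 2\right)}{-3295} = \left(15 - 159\right) \left(- \frac{1}{2247}\right) + \left(13 + 7^{2} + 14 \cdot 7\right) \left(- \frac{1}{3295}\right) = \left(-144\right) \left(- \frac{1}{2247}\right) + \left(13 + 49 + 98\right) \left(- \frac{1}{3295}\right) = \frac{48}{749} + 160 \left(- \frac{1}{3295}\right) = \frac{48}{749} - \frac{32}{659} = \frac{7664}{493591}$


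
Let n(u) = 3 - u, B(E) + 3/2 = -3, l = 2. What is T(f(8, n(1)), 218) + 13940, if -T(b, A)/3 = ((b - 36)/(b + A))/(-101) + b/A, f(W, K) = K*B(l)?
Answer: 64149102793/4601762 ≈ 13940.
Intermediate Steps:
B(E) = -9/2 (B(E) = -3/2 - 3 = -9/2)
f(W, K) = -9*K/2 (f(W, K) = K*(-9/2) = -9*K/2)
T(b, A) = -3*b/A + 3*(-36 + b)/(101*(A + b)) (T(b, A) = -3*(((b - 36)/(b + A))/(-101) + b/A) = -3*(((-36 + b)/(A + b))*(-1/101) + b/A) = -3*(-(-36 + b)/(101*(A + b)) + b/A) = -3*(b/A - (-36 + b)/(101*(A + b))) = -3*b/A + 3*(-36 + b)/(101*(A + b)))
T(f(8, n(1)), 218) + 13940 = (3/101)*(-101*81*(3 - 1*1)²/4 - 36*218 - 100*218*(-9*(3 - 1*1)/2))/(218*(218 - 9*(3 - 1*1)/2)) + 13940 = (3/101)*(1/218)*(-101*81*(3 - 1)²/4 - 7848 - 100*218*(-9*(3 - 1)/2))/(218 - 9*(3 - 1)/2) + 13940 = (3/101)*(1/218)*(-101*(-9/2*2)² - 7848 - 100*218*(-9/2*2))/(218 - 9/2*2) + 13940 = (3/101)*(1/218)*(-101*(-9)² - 7848 - 100*218*(-9))/(218 - 9) + 13940 = (3/101)*(1/218)*(-101*81 - 7848 + 196200)/209 + 13940 = (3/101)*(1/218)*(1/209)*(-8181 - 7848 + 196200) + 13940 = (3/101)*(1/218)*(1/209)*180171 + 13940 = 540513/4601762 + 13940 = 64149102793/4601762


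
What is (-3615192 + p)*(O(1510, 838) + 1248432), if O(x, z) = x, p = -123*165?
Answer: -4544147891754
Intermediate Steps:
p = -20295
(-3615192 + p)*(O(1510, 838) + 1248432) = (-3615192 - 20295)*(1510 + 1248432) = -3635487*1249942 = -4544147891754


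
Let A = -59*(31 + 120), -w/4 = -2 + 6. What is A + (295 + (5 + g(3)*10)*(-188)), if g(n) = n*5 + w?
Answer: -7674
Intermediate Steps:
w = -16 (w = -4*(-2 + 6) = -4*4 = -16)
A = -8909 (A = -59*151 = -8909)
g(n) = -16 + 5*n (g(n) = n*5 - 16 = 5*n - 16 = -16 + 5*n)
A + (295 + (5 + g(3)*10)*(-188)) = -8909 + (295 + (5 + (-16 + 5*3)*10)*(-188)) = -8909 + (295 + (5 + (-16 + 15)*10)*(-188)) = -8909 + (295 + (5 - 1*10)*(-188)) = -8909 + (295 + (5 - 10)*(-188)) = -8909 + (295 - 5*(-188)) = -8909 + (295 + 940) = -8909 + 1235 = -7674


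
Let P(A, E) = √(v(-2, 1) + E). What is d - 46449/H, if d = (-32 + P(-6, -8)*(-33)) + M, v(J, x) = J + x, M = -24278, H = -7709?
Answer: -14412257/593 - 99*I ≈ -24304.0 - 99.0*I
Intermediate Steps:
P(A, E) = √(-1 + E) (P(A, E) = √((-2 + 1) + E) = √(-1 + E))
d = -24310 - 99*I (d = (-32 + √(-1 - 8)*(-33)) - 24278 = (-32 + √(-9)*(-33)) - 24278 = (-32 + (3*I)*(-33)) - 24278 = (-32 - 99*I) - 24278 = -24310 - 99*I ≈ -24310.0 - 99.0*I)
d - 46449/H = (-24310 - 99*I) - 46449/(-7709) = (-24310 - 99*I) - 46449*(-1/7709) = (-24310 - 99*I) + 3573/593 = -14412257/593 - 99*I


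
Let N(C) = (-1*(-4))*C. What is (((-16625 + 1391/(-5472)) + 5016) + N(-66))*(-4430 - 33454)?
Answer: 205111701179/456 ≈ 4.4981e+8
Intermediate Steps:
N(C) = 4*C
(((-16625 + 1391/(-5472)) + 5016) + N(-66))*(-4430 - 33454) = (((-16625 + 1391/(-5472)) + 5016) + 4*(-66))*(-4430 - 33454) = (((-16625 + 1391*(-1/5472)) + 5016) - 264)*(-37884) = (((-16625 - 1391/5472) + 5016) - 264)*(-37884) = ((-90973391/5472 + 5016) - 264)*(-37884) = (-63525839/5472 - 264)*(-37884) = -64970447/5472*(-37884) = 205111701179/456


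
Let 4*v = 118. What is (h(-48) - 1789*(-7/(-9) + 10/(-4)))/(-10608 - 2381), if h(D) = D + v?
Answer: -27563/116901 ≈ -0.23578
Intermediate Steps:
v = 59/2 (v = (¼)*118 = 59/2 ≈ 29.500)
h(D) = 59/2 + D (h(D) = D + 59/2 = 59/2 + D)
(h(-48) - 1789*(-7/(-9) + 10/(-4)))/(-10608 - 2381) = ((59/2 - 48) - 1789*(-7/(-9) + 10/(-4)))/(-10608 - 2381) = (-37/2 - 1789*(-7*(-⅑) + 10*(-¼)))/(-12989) = (-37/2 - 1789*(7/9 - 5/2))*(-1/12989) = (-37/2 - 1789*(-31/18))*(-1/12989) = (-37/2 + 55459/18)*(-1/12989) = (27563/9)*(-1/12989) = -27563/116901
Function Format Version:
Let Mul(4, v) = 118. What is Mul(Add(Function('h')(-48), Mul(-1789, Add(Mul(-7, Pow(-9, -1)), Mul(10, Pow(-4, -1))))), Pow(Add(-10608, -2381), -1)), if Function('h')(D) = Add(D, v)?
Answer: Rational(-27563, 116901) ≈ -0.23578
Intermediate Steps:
v = Rational(59, 2) (v = Mul(Rational(1, 4), 118) = Rational(59, 2) ≈ 29.500)
Function('h')(D) = Add(Rational(59, 2), D) (Function('h')(D) = Add(D, Rational(59, 2)) = Add(Rational(59, 2), D))
Mul(Add(Function('h')(-48), Mul(-1789, Add(Mul(-7, Pow(-9, -1)), Mul(10, Pow(-4, -1))))), Pow(Add(-10608, -2381), -1)) = Mul(Add(Add(Rational(59, 2), -48), Mul(-1789, Add(Mul(-7, Pow(-9, -1)), Mul(10, Pow(-4, -1))))), Pow(Add(-10608, -2381), -1)) = Mul(Add(Rational(-37, 2), Mul(-1789, Add(Mul(-7, Rational(-1, 9)), Mul(10, Rational(-1, 4))))), Pow(-12989, -1)) = Mul(Add(Rational(-37, 2), Mul(-1789, Add(Rational(7, 9), Rational(-5, 2)))), Rational(-1, 12989)) = Mul(Add(Rational(-37, 2), Mul(-1789, Rational(-31, 18))), Rational(-1, 12989)) = Mul(Add(Rational(-37, 2), Rational(55459, 18)), Rational(-1, 12989)) = Mul(Rational(27563, 9), Rational(-1, 12989)) = Rational(-27563, 116901)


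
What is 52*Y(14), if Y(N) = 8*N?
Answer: 5824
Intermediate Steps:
52*Y(14) = 52*(8*14) = 52*112 = 5824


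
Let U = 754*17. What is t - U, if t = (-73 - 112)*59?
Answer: -23733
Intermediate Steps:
U = 12818
t = -10915 (t = -185*59 = -10915)
t - U = -10915 - 1*12818 = -10915 - 12818 = -23733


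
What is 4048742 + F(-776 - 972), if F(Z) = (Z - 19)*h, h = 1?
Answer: 4046975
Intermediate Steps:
F(Z) = -19 + Z (F(Z) = (Z - 19)*1 = (-19 + Z)*1 = -19 + Z)
4048742 + F(-776 - 972) = 4048742 + (-19 + (-776 - 972)) = 4048742 + (-19 - 1748) = 4048742 - 1767 = 4046975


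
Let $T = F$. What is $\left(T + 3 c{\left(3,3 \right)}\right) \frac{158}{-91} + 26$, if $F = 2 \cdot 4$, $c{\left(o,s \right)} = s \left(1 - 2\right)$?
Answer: $\frac{2524}{91} \approx 27.736$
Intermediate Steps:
$c{\left(o,s \right)} = - s$ ($c{\left(o,s \right)} = s \left(-1\right) = - s$)
$F = 8$
$T = 8$
$\left(T + 3 c{\left(3,3 \right)}\right) \frac{158}{-91} + 26 = \left(8 + 3 \left(\left(-1\right) 3\right)\right) \frac{158}{-91} + 26 = \left(8 + 3 \left(-3\right)\right) 158 \left(- \frac{1}{91}\right) + 26 = \left(8 - 9\right) \left(- \frac{158}{91}\right) + 26 = \left(-1\right) \left(- \frac{158}{91}\right) + 26 = \frac{158}{91} + 26 = \frac{2524}{91}$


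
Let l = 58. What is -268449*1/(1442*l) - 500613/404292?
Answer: -127892051/28752862 ≈ -4.4480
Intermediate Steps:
-268449*1/(1442*l) - 500613/404292 = -268449/(58*1442) - 500613/404292 = -268449/83636 - 500613*1/404292 = -268449*1/83636 - 166871/134764 = -268449/83636 - 166871/134764 = -127892051/28752862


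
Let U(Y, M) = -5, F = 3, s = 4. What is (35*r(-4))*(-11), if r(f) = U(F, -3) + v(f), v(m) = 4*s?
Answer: -4235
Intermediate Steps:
v(m) = 16 (v(m) = 4*4 = 16)
r(f) = 11 (r(f) = -5 + 16 = 11)
(35*r(-4))*(-11) = (35*11)*(-11) = 385*(-11) = -4235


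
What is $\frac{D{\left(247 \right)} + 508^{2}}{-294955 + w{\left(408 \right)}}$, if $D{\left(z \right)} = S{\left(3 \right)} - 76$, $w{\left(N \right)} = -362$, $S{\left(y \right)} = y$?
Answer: $- \frac{85997}{98439} \approx -0.87361$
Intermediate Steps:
$D{\left(z \right)} = -73$ ($D{\left(z \right)} = 3 - 76 = -73$)
$\frac{D{\left(247 \right)} + 508^{2}}{-294955 + w{\left(408 \right)}} = \frac{-73 + 508^{2}}{-294955 - 362} = \frac{-73 + 258064}{-295317} = 257991 \left(- \frac{1}{295317}\right) = - \frac{85997}{98439}$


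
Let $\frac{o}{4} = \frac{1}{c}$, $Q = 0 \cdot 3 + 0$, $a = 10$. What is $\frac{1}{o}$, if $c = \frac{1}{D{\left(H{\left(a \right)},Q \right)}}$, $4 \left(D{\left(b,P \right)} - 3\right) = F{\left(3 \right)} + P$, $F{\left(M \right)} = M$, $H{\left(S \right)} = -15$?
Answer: $\frac{1}{15} \approx 0.066667$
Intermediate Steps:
$Q = 0$ ($Q = 0 + 0 = 0$)
$D{\left(b,P \right)} = \frac{15}{4} + \frac{P}{4}$ ($D{\left(b,P \right)} = 3 + \frac{3 + P}{4} = 3 + \left(\frac{3}{4} + \frac{P}{4}\right) = \frac{15}{4} + \frac{P}{4}$)
$c = \frac{4}{15}$ ($c = \frac{1}{\frac{15}{4} + \frac{1}{4} \cdot 0} = \frac{1}{\frac{15}{4} + 0} = \frac{1}{\frac{15}{4}} = \frac{4}{15} \approx 0.26667$)
$o = 15$ ($o = \frac{4}{\frac{4}{15}} = 4 \cdot \frac{15}{4} = 15$)
$\frac{1}{o} = \frac{1}{15}$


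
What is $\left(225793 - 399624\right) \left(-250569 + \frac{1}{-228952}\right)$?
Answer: $\frac{9972384383632559}{228952} \approx 4.3557 \cdot 10^{10}$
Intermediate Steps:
$\left(225793 - 399624\right) \left(-250569 + \frac{1}{-228952}\right) = - 173831 \left(-250569 - \frac{1}{228952}\right) = \left(-173831\right) \left(- \frac{57368273689}{228952}\right) = \frac{9972384383632559}{228952}$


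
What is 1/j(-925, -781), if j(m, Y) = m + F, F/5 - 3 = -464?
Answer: -1/3230 ≈ -0.00030960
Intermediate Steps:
F = -2305 (F = 15 + 5*(-464) = 15 - 2320 = -2305)
j(m, Y) = -2305 + m (j(m, Y) = m - 2305 = -2305 + m)
1/j(-925, -781) = 1/(-2305 - 925) = 1/(-3230) = -1/3230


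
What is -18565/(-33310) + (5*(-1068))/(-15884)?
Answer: 23638093/26454802 ≈ 0.89353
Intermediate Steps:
-18565/(-33310) + (5*(-1068))/(-15884) = -18565*(-1/33310) - 5340*(-1/15884) = 3713/6662 + 1335/3971 = 23638093/26454802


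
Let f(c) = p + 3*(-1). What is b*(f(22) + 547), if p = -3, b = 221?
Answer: 119561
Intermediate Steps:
f(c) = -6 (f(c) = -3 + 3*(-1) = -3 - 3 = -6)
b*(f(22) + 547) = 221*(-6 + 547) = 221*541 = 119561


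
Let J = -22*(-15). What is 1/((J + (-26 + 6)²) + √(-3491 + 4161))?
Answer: 73/53223 - √670/532230 ≈ 0.0013230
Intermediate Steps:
J = 330
1/((J + (-26 + 6)²) + √(-3491 + 4161)) = 1/((330 + (-26 + 6)²) + √(-3491 + 4161)) = 1/((330 + (-20)²) + √670) = 1/((330 + 400) + √670) = 1/(730 + √670)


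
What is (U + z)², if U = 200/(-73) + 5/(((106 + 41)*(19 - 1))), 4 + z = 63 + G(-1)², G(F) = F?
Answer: 122337867816025/37310012964 ≈ 3279.0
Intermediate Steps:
z = 60 (z = -4 + (63 + (-1)²) = -4 + (63 + 1) = -4 + 64 = 60)
U = -528835/193158 (U = 200*(-1/73) + 5/((147*18)) = -200/73 + 5/2646 = -528835/193158 ≈ -2.7378)
(U + z)² = (-528835/193158 + 60)² = (11060645/193158)² = 122337867816025/37310012964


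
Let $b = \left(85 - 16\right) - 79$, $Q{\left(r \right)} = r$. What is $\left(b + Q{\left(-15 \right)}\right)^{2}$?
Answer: $625$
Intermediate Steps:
$b = -10$ ($b = 69 - 79 = -10$)
$\left(b + Q{\left(-15 \right)}\right)^{2} = \left(-10 - 15\right)^{2} = \left(-25\right)^{2} = 625$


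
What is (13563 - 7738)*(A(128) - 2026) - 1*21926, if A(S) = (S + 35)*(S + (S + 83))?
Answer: 310048649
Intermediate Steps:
A(S) = (35 + S)*(83 + 2*S) (A(S) = (35 + S)*(S + (83 + S)) = (35 + S)*(83 + 2*S))
(13563 - 7738)*(A(128) - 2026) - 1*21926 = (13563 - 7738)*((2905 + 2*128² + 153*128) - 2026) - 1*21926 = 5825*((2905 + 2*16384 + 19584) - 2026) - 21926 = 5825*((2905 + 32768 + 19584) - 2026) - 21926 = 5825*(55257 - 2026) - 21926 = 5825*53231 - 21926 = 310070575 - 21926 = 310048649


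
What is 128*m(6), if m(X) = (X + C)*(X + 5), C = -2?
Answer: 5632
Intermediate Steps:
m(X) = (-2 + X)*(5 + X) (m(X) = (X - 2)*(X + 5) = (-2 + X)*(5 + X))
128*m(6) = 128*(-10 + 6² + 3*6) = 128*(-10 + 36 + 18) = 128*44 = 5632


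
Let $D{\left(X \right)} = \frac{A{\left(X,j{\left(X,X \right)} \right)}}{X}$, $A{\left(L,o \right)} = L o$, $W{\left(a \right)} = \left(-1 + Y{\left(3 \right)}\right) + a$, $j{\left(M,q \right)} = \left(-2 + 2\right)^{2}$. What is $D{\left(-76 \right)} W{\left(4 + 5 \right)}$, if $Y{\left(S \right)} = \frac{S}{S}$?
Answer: $0$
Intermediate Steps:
$j{\left(M,q \right)} = 0$ ($j{\left(M,q \right)} = 0^{2} = 0$)
$Y{\left(S \right)} = 1$
$W{\left(a \right)} = a$ ($W{\left(a \right)} = \left(-1 + 1\right) + a = 0 + a = a$)
$D{\left(X \right)} = 0$ ($D{\left(X \right)} = \frac{X 0}{X} = \frac{0}{X} = 0$)
$D{\left(-76 \right)} W{\left(4 + 5 \right)} = 0 \left(4 + 5\right) = 0 \cdot 9 = 0$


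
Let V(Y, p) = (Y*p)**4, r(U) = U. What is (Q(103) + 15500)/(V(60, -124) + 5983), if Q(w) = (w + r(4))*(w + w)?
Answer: 37542/3064021032965983 ≈ 1.2253e-11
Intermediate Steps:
V(Y, p) = Y**4*p**4
Q(w) = 2*w*(4 + w) (Q(w) = (w + 4)*(w + w) = (4 + w)*(2*w) = 2*w*(4 + w))
(Q(103) + 15500)/(V(60, -124) + 5983) = (2*103*(4 + 103) + 15500)/(60**4*(-124)**4 + 5983) = (2*103*107 + 15500)/(12960000*236421376 + 5983) = (22042 + 15500)/(3064021032960000 + 5983) = 37542/3064021032965983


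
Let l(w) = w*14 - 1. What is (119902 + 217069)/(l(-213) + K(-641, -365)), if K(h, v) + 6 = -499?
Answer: -336971/3488 ≈ -96.609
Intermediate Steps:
K(h, v) = -505 (K(h, v) = -6 - 499 = -505)
l(w) = -1 + 14*w (l(w) = 14*w - 1 = -1 + 14*w)
(119902 + 217069)/(l(-213) + K(-641, -365)) = (119902 + 217069)/((-1 + 14*(-213)) - 505) = 336971/((-1 - 2982) - 505) = 336971/(-2983 - 505) = 336971/(-3488) = 336971*(-1/3488) = -336971/3488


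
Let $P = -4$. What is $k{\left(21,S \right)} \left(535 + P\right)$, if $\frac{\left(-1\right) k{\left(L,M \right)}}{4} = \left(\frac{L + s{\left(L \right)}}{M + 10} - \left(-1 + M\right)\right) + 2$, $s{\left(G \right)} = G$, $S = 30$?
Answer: $\frac{275589}{5} \approx 55118.0$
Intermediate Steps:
$k{\left(L,M \right)} = -12 + 4 M - \frac{8 L}{10 + M}$ ($k{\left(L,M \right)} = - 4 \left(\left(\frac{L + L}{M + 10} - \left(-1 + M\right)\right) + 2\right) = - 4 \left(\left(\frac{2 L}{10 + M} - \left(-1 + M\right)\right) + 2\right) = - 4 \left(\left(1 - M + \frac{2 L}{10 + M}\right) + 2\right) = - 4 \left(3 - M + \frac{2 L}{10 + M}\right) = -12 + 4 M - \frac{8 L}{10 + M}$)
$k{\left(21,S \right)} \left(535 + P\right) = \frac{4 \left(-30 + 30^{2} - 42 + 7 \cdot 30\right)}{10 + 30} \left(535 - 4\right) = \frac{4 \left(-30 + 900 - 42 + 210\right)}{40} \cdot 531 = 4 \cdot \frac{1}{40} \cdot 1038 \cdot 531 = \frac{519}{5} \cdot 531 = \frac{275589}{5}$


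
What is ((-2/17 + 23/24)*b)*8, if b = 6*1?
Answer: 686/17 ≈ 40.353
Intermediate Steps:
b = 6
((-2/17 + 23/24)*b)*8 = ((-2/17 + 23/24)*6)*8 = ((343/408)*6)*8 = (343/68)*8 = 686/17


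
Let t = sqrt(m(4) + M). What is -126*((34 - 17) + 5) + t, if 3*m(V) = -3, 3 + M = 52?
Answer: -2772 + 4*sqrt(3) ≈ -2765.1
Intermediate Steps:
M = 49 (M = -3 + 52 = 49)
m(V) = -1 (m(V) = (1/3)*(-3) = -1)
t = 4*sqrt(3) (t = sqrt(-1 + 49) = sqrt(48) = 4*sqrt(3) ≈ 6.9282)
-126*((34 - 17) + 5) + t = -126*((34 - 17) + 5) + 4*sqrt(3) = -126*(17 + 5) + 4*sqrt(3) = -126*22 + 4*sqrt(3) = -2772 + 4*sqrt(3)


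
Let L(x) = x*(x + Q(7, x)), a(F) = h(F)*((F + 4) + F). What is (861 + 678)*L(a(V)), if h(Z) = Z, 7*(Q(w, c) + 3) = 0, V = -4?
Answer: 320112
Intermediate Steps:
Q(w, c) = -3 (Q(w, c) = -3 + (1/7)*0 = -3 + 0 = -3)
a(F) = F*(4 + 2*F) (a(F) = F*((F + 4) + F) = F*((4 + F) + F) = F*(4 + 2*F))
L(x) = x*(-3 + x) (L(x) = x*(x - 3) = x*(-3 + x))
(861 + 678)*L(a(V)) = (861 + 678)*((2*(-4)*(2 - 4))*(-3 + 2*(-4)*(2 - 4))) = 1539*((2*(-4)*(-2))*(-3 + 2*(-4)*(-2))) = 1539*(16*(-3 + 16)) = 1539*(16*13) = 1539*208 = 320112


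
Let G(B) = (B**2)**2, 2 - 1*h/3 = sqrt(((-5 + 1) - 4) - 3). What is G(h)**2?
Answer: 6561*(2 - I*sqrt(11))**8 ≈ -1.2051e+8 - 3.0952e+8*I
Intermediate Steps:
h = 6 - 3*I*sqrt(11) (h = 6 - 3*sqrt(((-5 + 1) - 4) - 3) = 6 - 3*sqrt((-4 - 4) - 3) = 6 - 3*sqrt(-8 - 3) = 6 - 3*I*sqrt(11) ≈ 6.0 - 9.9499*I)
G(B) = B**4
G(h)**2 = ((6 - 3*I*sqrt(11))**4)**2 = (6 - 3*I*sqrt(11))**8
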